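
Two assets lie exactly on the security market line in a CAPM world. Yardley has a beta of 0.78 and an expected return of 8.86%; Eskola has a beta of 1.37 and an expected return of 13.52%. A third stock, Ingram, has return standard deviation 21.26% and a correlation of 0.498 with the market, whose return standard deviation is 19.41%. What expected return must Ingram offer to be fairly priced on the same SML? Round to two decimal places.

MRP = (13.52% − 8.86%) / (1.37 − 0.78) = 7.8983%
R_f = 8.86% − 0.78 × 7.8983% = 2.6993%
β_Ingram = ρ·σ_i/σ_m = 0.498 × 21.26 / 19.41 = 0.5455
E(R_Ingram) = R_f + β × MRP = 2.6993% + 0.5455 × 7.8983% = 7.01%

7.01%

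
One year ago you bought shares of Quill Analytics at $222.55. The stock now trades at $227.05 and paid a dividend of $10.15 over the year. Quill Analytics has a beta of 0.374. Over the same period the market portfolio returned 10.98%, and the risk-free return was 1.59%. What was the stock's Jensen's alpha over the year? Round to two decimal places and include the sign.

+1.48%

Realised HPR = (P1 + D1 − P0) / P0 = (227.05 + 10.15 − 222.55) / 222.55 = 14.65 / 222.55 = 6.5828%
MRP = 10.98% − 1.59% = 9.39%
CAPM required = R_f + β·MRP = 1.59% + 0.374 × 9.39% = 5.10186%
α = realised − required = 6.5828% − 5.10186% = +1.48%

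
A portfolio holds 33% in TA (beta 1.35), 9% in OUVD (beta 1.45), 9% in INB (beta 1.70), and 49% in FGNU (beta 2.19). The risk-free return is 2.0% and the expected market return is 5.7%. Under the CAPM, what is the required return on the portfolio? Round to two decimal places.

β_P = Σ w_i β_i = 0.33×1.35 + 0.09×1.45 + 0.09×1.70 + 0.49×2.19 = 1.8021
MRP = 5.7% − 2.0% = 3.70%
E(R_P) = R_f + β_P × MRP = 2.0% + 1.8021 × 3.7% = 8.67%

8.67%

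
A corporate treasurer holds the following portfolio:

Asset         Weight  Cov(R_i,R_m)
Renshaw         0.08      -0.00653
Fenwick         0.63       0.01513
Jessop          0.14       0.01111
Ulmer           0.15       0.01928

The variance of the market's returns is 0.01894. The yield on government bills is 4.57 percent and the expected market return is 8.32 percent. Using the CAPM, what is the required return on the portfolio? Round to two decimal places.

β_Renshaw = -0.00653 / 0.01894 = -0.3448
β_Fenwick = 0.01513 / 0.01894 = 0.7988
β_Jessop = 0.01111 / 0.01894 = 0.5866
β_Ulmer = 0.01928 / 0.01894 = 1.0180
β_P = Σ w_i β_i = 0.08×-0.3448 + 0.63×0.7988 + 0.14×0.5866 + 0.15×1.0180 = 0.7105
MRP = 8.32% − 4.57% = 3.75%
E(R_P) = R_f + β_P × MRP = 4.57% + 0.7105 × 3.75% = 7.23%

7.23%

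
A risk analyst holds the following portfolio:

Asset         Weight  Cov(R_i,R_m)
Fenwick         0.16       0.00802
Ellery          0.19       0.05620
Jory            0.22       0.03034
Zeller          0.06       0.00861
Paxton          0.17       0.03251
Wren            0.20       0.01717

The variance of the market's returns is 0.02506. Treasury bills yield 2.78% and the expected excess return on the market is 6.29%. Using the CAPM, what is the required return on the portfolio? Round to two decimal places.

9.84%

β_Fenwick = 0.00802 / 0.02506 = 0.3200
β_Ellery = 0.05620 / 0.02506 = 2.2426
β_Jory = 0.03034 / 0.02506 = 1.2107
β_Zeller = 0.00861 / 0.02506 = 0.3436
β_Paxton = 0.03251 / 0.02506 = 1.2973
β_Wren = 0.01717 / 0.02506 = 0.6852
β_P = Σ w_i β_i = 0.16×0.3200 + 0.19×2.2426 + 0.22×1.2107 + 0.06×0.3436 + 0.17×1.2973 + 0.20×0.6852 = 1.1218
E(R_P) = R_f + β_P × MRP = 2.78% + 1.1218 × 6.29% = 9.84%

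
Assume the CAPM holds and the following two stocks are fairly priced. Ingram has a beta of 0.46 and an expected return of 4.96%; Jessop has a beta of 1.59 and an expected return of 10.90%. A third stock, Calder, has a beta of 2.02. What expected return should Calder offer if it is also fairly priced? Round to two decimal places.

13.16%

MRP (SML slope) = (10.90% − 4.96%) / (1.59 − 0.46) = 5.94% / 1.13 = 5.2566%
R_f (intercept) = 4.96% − 0.46 × 5.2566% = 2.5420%
E(R_Calder) = R_f + β × MRP = 2.5420% + 2.02 × 5.2566% = 13.16%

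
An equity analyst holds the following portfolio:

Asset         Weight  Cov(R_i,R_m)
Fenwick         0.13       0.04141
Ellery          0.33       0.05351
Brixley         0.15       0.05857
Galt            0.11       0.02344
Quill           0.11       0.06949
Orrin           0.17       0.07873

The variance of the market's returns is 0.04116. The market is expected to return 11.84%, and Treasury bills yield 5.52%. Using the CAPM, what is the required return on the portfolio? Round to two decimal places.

β_Fenwick = 0.04141 / 0.04116 = 1.0061
β_Ellery = 0.05351 / 0.04116 = 1.3000
β_Brixley = 0.05857 / 0.04116 = 1.4230
β_Galt = 0.02344 / 0.04116 = 0.5695
β_Quill = 0.06949 / 0.04116 = 1.6883
β_Orrin = 0.07873 / 0.04116 = 1.9128
β_P = Σ w_i β_i = 0.13×1.0061 + 0.33×1.3000 + 0.15×1.4230 + 0.11×0.5695 + 0.11×1.6883 + 0.17×1.9128 = 1.3468
MRP = 11.84% − 5.52% = 6.32%
E(R_P) = R_f + β_P × MRP = 5.52% + 1.3468 × 6.32% = 14.03%

14.03%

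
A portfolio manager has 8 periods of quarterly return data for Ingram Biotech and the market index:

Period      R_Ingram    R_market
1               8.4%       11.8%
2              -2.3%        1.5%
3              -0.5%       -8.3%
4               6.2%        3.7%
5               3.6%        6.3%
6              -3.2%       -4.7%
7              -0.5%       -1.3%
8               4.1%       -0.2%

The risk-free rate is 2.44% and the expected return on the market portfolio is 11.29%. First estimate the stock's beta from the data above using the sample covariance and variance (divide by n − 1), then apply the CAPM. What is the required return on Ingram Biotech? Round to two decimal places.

6.99%

Mean R_i = (8.4 − 2.3 − 0.5 + 6.2 + 3.6 − 3.2 − 0.5 + 4.1) / 8 = 1.9750%
Mean R_m = (11.8 + 1.5 − 8.3 + 3.7 + 6.3 − 4.7 − 1.3 − 0.2) / 8 = 1.1000%
Σ(R_i − R̄_i)(R_m − R̄_m) = 142.9300  ⇒  Cov = 142.9300 / 7 = 20.4186
Σ(R_m − R̄_m)² = 277.9000  ⇒  Var(R_m) = 277.9000 / 7 = 39.7000
β = Cov / Var(R_m) = 20.4186 / 39.7000 = 0.5143
MRP = 11.29% − 2.44% = 8.85%
E(R) = R_f + β × MRP = 2.44% + 0.5143 × 8.85% = 6.99%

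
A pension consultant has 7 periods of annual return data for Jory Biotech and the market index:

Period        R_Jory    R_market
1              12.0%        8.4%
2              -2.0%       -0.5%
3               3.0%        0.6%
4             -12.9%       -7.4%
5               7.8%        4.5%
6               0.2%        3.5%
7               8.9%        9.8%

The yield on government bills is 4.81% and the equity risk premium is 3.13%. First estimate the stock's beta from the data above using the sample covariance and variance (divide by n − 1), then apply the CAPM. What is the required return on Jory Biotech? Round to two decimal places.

9.06%

Mean R_i = (12.0 − 2.0 + 3.0 − 12.9 + 7.8 + 0.2 + 8.9) / 7 = 2.4286%
Mean R_m = (8.4 − 0.5 + 0.6 − 7.4 + 4.5 + 3.5 + 9.8) / 7 = 2.7000%
Σ(R_i − R̄_i)(R_m − R̄_m) = 276.1800  ⇒  Cov = 276.1800 / 6 = 46.0300
Σ(R_m − R̄_m)² = 203.4400  ⇒  Var(R_m) = 203.4400 / 6 = 33.9067
β = Cov / Var(R_m) = 46.0300 / 33.9067 = 1.3575
E(R) = R_f + β × MRP = 4.81% + 1.3575 × 3.13% = 9.06%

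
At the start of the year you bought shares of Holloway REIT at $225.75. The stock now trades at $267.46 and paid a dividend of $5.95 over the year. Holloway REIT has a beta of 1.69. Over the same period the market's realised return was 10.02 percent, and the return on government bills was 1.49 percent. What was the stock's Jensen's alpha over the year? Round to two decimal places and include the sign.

Realised HPR = (P1 + D1 − P0) / P0 = (267.46 + 5.95 − 225.75) / 225.75 = 47.66 / 225.75 = 21.1118%
MRP = 10.02% − 1.49% = 8.53%
CAPM required = R_f + β·MRP = 1.49% + 1.69 × 8.53% = 15.9057%
α = realised − required = 21.1118% − 15.9057% = +5.21%

+5.21%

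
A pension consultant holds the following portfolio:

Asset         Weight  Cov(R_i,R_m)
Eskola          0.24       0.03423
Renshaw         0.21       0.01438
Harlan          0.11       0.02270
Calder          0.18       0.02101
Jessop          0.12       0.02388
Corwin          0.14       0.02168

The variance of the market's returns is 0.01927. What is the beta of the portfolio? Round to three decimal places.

β_Eskola = 0.03423 / 0.01927 = 1.7763
β_Renshaw = 0.01438 / 0.01927 = 0.7462
β_Harlan = 0.02270 / 0.01927 = 1.1780
β_Calder = 0.02101 / 0.01927 = 1.0903
β_Jessop = 0.02388 / 0.01927 = 1.2392
β_Corwin = 0.02168 / 0.01927 = 1.1251
β_P = Σ w_i β_i = 0.24×1.7763 + 0.21×0.7462 + 0.11×1.1780 + 0.18×1.0903 + 0.12×1.2392 + 0.14×1.1251 = 1.2151

1.215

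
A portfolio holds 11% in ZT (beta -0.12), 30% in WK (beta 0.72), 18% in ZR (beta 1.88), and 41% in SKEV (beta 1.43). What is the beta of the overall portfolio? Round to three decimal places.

1.128

β_P = Σ w_i β_i = 0.11×-0.12 + 0.30×0.72 + 0.18×1.88 + 0.41×1.43 = 1.1275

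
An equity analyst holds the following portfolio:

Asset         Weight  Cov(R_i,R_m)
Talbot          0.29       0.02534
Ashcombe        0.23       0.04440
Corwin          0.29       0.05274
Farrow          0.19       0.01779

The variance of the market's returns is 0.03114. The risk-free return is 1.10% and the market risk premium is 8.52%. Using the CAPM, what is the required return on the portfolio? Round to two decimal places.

β_Talbot = 0.02534 / 0.03114 = 0.8137
β_Ashcombe = 0.04440 / 0.03114 = 1.4258
β_Corwin = 0.05274 / 0.03114 = 1.6936
β_Farrow = 0.01779 / 0.03114 = 0.5713
β_P = Σ w_i β_i = 0.29×0.8137 + 0.23×1.4258 + 0.29×1.6936 + 0.19×0.5713 = 1.1636
E(R_P) = R_f + β_P × MRP = 1.10% + 1.1636 × 8.52% = 11.01%

11.01%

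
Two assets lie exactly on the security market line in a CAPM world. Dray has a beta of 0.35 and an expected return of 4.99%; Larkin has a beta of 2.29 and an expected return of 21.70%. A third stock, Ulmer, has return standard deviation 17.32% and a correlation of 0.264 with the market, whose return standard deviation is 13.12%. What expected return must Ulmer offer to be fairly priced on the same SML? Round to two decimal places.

4.98%

MRP = (21.70% − 4.99%) / (2.29 − 0.35) = 8.6134%
R_f = 4.99% − 0.35 × 8.6134% = 1.9753%
β_Ulmer = ρ·σ_i/σ_m = 0.264 × 17.32 / 13.12 = 0.3485
E(R_Ulmer) = R_f + β × MRP = 1.9753% + 0.3485 × 8.6134% = 4.98%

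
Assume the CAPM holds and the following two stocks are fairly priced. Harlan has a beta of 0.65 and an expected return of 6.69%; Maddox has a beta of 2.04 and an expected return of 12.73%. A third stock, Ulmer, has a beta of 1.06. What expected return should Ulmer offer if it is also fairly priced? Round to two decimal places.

8.47%

MRP (SML slope) = (12.73% − 6.69%) / (2.04 − 0.65) = 6.04% / 1.39 = 4.3453%
R_f (intercept) = 6.69% − 0.65 × 4.3453% = 3.8656%
E(R_Ulmer) = R_f + β × MRP = 3.8656% + 1.06 × 4.3453% = 8.47%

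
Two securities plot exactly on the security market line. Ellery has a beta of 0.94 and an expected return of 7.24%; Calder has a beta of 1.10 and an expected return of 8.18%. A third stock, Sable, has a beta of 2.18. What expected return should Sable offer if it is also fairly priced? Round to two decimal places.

MRP (SML slope) = (8.18% − 7.24%) / (1.10 − 0.94) = 0.94% / 0.16 = 5.8750%
R_f (intercept) = 7.24% − 0.94 × 5.8750% = 1.7175%
E(R_Sable) = R_f + β × MRP = 1.7175% + 2.18 × 5.8750% = 14.53%

14.53%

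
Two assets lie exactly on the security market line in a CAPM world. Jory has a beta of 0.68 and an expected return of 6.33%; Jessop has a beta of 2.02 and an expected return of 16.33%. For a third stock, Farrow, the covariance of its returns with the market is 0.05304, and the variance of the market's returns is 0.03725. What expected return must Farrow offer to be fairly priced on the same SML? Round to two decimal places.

MRP = (16.33% − 6.33%) / (2.02 − 0.68) = 7.4627%
R_f = 6.33% − 0.68 × 7.4627% = 1.2554%
β_Farrow = Cov / Var(R_m) = 0.05304 / 0.03725 = 1.4239
E(R_Farrow) = R_f + β × MRP = 1.2554% + 1.4239 × 7.4627% = 11.88%

11.88%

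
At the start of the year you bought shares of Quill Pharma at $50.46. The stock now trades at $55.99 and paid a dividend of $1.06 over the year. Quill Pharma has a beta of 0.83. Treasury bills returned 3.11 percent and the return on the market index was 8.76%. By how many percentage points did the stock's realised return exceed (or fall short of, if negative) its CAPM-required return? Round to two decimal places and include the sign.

+5.26%

Realised HPR = (P1 + D1 − P0) / P0 = (55.99 + 1.06 − 50.46) / 50.46 = 6.59 / 50.46 = 13.0598%
MRP = 8.76% − 3.11% = 5.65%
CAPM required = R_f + β·MRP = 3.11% + 0.83 × 5.65% = 7.7995%
α = realised − required = 13.0598% − 7.7995% = +5.26%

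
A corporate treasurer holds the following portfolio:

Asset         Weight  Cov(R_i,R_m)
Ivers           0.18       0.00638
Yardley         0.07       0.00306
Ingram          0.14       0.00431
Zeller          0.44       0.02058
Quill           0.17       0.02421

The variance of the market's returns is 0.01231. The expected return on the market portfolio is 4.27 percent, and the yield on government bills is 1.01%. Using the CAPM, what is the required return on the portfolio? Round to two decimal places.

β_Ivers = 0.00638 / 0.01231 = 0.5183
β_Yardley = 0.00306 / 0.01231 = 0.2486
β_Ingram = 0.00431 / 0.01231 = 0.3501
β_Zeller = 0.02058 / 0.01231 = 1.6718
β_Quill = 0.02421 / 0.01231 = 1.9667
β_P = Σ w_i β_i = 0.18×0.5183 + 0.07×0.2486 + 0.14×0.3501 + 0.44×1.6718 + 0.17×1.9667 = 1.2296
MRP = 4.27% − 1.01% = 3.26%
E(R_P) = R_f + β_P × MRP = 1.01% + 1.2296 × 3.26% = 5.02%

5.02%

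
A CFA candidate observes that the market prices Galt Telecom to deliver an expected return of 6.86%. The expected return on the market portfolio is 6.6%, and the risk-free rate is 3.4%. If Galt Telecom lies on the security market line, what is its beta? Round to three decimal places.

MRP = 6.6% − 3.4% = 3.20%
β = (E(R) − R_f) / MRP = (6.86% − 3.4%) / 3.2% = 3.46% / 3.2% = 1.081

1.081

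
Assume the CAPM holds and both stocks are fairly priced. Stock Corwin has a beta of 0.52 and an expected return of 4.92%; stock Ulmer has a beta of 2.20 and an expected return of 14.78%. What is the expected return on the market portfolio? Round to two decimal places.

Both satisfy E(R) = R_f + β·MRP, so the slope of the SML is
MRP = (14.78% − 4.92%) / (2.20 − 0.52) = 9.86% / 1.68 = 5.8690%
R_f = E(R_Corwin) − β_Corwin·MRP = 4.92% − 0.52 × 5.8690% = 1.8681%
E(R_m) = R_f + MRP = 1.8681% + 5.8690% = 7.74%

7.74%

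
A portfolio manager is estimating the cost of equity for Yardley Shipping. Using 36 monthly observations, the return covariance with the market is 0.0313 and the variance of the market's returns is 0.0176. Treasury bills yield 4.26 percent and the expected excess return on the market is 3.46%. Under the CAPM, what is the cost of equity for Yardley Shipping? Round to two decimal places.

10.41%

β = Cov(R_i, R_m) / Var(R_m) = 0.0313 / 0.0176 = 1.7784
E(R) = R_f + β × MRP = 4.26% + 1.7784 × 3.46% = 10.41%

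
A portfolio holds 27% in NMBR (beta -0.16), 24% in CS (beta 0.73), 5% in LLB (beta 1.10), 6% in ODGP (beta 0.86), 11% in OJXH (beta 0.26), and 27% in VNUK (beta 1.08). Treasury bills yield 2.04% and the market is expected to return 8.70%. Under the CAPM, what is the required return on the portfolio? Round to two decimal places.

β_P = Σ w_i β_i = 0.27×-0.16 + 0.24×0.73 + 0.05×1.10 + 0.06×0.86 + 0.11×0.26 + 0.27×1.08 = 0.5588
MRP = 8.70% − 2.04% = 6.66%
E(R_P) = R_f + β_P × MRP = 2.04% + 0.5588 × 6.66% = 5.76%

5.76%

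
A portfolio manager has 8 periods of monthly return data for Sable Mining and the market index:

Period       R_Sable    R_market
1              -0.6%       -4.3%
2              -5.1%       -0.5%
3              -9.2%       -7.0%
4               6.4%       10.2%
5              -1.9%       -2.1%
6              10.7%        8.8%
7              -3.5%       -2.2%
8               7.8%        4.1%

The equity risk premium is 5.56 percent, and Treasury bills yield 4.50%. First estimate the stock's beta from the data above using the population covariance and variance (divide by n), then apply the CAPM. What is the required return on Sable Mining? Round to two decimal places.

10.05%

Mean R_i = (-0.6 − 5.1 − 9.2 + 6.4 − 1.9 + 10.7 − 3.5 + 7.8) / 8 = 0.5750%
Mean R_m = (-4.3 − 0.5 − 7.0 + 10.2 − 2.1 + 8.8 − 2.2 + 4.1) / 8 = 0.8750%
Σ(R_i − R̄_i)(R_m − R̄_m) = 268.6150  ⇒  Cov = 268.6150 / 8 = 33.5769
Σ(R_m − R̄_m)² = 269.1550  ⇒  Var(R_m) = 269.1550 / 8 = 33.6444
β = Cov / Var(R_m) = 33.5769 / 33.6444 = 0.9980
E(R) = R_f + β × MRP = 4.50% + 0.9980 × 5.56% = 10.05%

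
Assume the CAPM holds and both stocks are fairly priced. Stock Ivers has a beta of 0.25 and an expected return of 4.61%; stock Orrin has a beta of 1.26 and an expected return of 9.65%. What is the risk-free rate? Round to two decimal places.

3.36%

Both satisfy E(R) = R_f + β·MRP, so the slope of the SML is
MRP = (9.65% − 4.61%) / (1.26 − 0.25) = 5.04% / 1.01 = 4.9901%
R_f = E(R_Ivers) − β_Ivers·MRP = 4.61% − 0.25 × 4.9901% = 3.3625%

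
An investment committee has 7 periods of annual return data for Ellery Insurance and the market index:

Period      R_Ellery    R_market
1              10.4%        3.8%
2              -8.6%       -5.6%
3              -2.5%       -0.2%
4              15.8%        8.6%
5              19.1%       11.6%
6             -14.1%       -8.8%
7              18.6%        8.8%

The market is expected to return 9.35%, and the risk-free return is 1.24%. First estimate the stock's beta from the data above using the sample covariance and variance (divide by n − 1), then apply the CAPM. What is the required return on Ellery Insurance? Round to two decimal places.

15.42%

Mean R_i = (10.4 − 8.6 − 2.5 + 15.8 + 19.1 − 14.1 + 18.6) / 7 = 5.5286%
Mean R_m = (3.8 − 5.6 − 0.2 + 8.6 + 11.6 − 8.8 + 8.8) / 7 = 2.6000%
Σ(R_i − R̄_i)(R_m − R̄_m) = 632.7600  ⇒  Cov = 632.7600 / 6 = 105.4600
Σ(R_m − R̄_m)² = 361.9200  ⇒  Var(R_m) = 361.9200 / 6 = 60.3200
β = Cov / Var(R_m) = 105.4600 / 60.3200 = 1.7483
MRP = 9.35% − 1.24% = 8.11%
E(R) = R_f + β × MRP = 1.24% + 1.7483 × 8.11% = 15.42%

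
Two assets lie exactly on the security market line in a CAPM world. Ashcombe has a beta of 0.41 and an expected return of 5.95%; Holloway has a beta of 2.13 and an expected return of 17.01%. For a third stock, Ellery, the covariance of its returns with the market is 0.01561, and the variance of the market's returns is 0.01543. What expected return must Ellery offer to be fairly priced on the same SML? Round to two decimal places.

MRP = (17.01% − 5.95%) / (2.13 − 0.41) = 6.4302%
R_f = 5.95% − 0.41 × 6.4302% = 3.3136%
β_Ellery = Cov / Var(R_m) = 0.01561 / 0.01543 = 1.0117
E(R_Ellery) = R_f + β × MRP = 3.3136% + 1.0117 × 6.4302% = 9.82%

9.82%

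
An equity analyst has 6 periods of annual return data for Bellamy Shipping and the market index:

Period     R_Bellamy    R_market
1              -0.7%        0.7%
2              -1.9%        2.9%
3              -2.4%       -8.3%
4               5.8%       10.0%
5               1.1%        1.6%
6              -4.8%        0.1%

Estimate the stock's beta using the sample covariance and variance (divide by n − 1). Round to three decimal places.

0.445

Mean R_i = (-0.7 − 1.9 − 2.4 + 5.8 + 1.1 − 4.8) / 6 = -0.4833%
Mean R_m = (0.7 + 2.9 − 8.3 + 10.0 + 1.6 + 0.1) / 6 = 1.1667%
Σ(R_i − R̄_i)(R_m − R̄_m) = 76.5833  ⇒  Cov = 76.5833 / 5 = 15.3167
Σ(R_m − R̄_m)² = 172.1933  ⇒  Var(R_m) = 172.1933 / 5 = 34.4387
β = Cov / Var(R_m) = 15.3167 / 34.4387 = 0.4448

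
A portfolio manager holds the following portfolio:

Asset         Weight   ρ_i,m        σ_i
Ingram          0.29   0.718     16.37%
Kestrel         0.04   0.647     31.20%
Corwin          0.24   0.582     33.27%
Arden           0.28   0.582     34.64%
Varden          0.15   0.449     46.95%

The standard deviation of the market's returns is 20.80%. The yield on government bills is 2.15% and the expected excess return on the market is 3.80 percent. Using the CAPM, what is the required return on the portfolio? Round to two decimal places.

β_Ingram = 0.718 × 16.37% / 20.80% = 0.5651
β_Kestrel = 0.647 × 31.20% / 20.80% = 0.9705
β_Corwin = 0.582 × 33.27% / 20.80% = 0.9309
β_Arden = 0.582 × 34.64% / 20.80% = 0.9693
β_Varden = 0.449 × 46.95% / 20.80% = 1.0135
β_P = Σ w_i β_i = 0.29×0.5651 + 0.04×0.9705 + 0.24×0.9309 + 0.28×0.9693 + 0.15×1.0135 = 0.8495
E(R_P) = R_f + β_P × MRP = 2.15% + 0.8495 × 3.80% = 5.38%

5.38%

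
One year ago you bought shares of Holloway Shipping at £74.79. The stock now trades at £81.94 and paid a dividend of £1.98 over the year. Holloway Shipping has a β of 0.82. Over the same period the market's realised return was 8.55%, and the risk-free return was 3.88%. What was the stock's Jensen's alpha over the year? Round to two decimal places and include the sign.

+4.50%

Realised HPR = (P1 + D1 − P0) / P0 = (81.94 + 1.98 − 74.79) / 74.79 = 9.13 / 74.79 = 12.2075%
MRP = 8.55% − 3.88% = 4.67%
CAPM required = R_f + β·MRP = 3.88% + 0.82 × 4.67% = 7.7094%
α = realised − required = 12.2075% − 7.7094% = +4.50%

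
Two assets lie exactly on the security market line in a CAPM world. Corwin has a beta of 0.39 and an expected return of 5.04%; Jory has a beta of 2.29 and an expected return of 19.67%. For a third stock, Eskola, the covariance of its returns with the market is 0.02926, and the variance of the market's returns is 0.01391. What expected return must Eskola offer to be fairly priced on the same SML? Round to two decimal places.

MRP = (19.67% − 5.04%) / (2.29 − 0.39) = 7.7000%
R_f = 5.04% − 0.39 × 7.7000% = 2.0370%
β_Eskola = Cov / Var(R_m) = 0.02926 / 0.01391 = 2.1035
E(R_Eskola) = R_f + β × MRP = 2.0370% + 2.1035 × 7.7000% = 18.23%

18.23%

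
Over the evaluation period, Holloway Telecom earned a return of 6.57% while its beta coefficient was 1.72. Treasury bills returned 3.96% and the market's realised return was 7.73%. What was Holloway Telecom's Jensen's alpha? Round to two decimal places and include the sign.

Market excess return = 7.73% − 3.96% = 3.77%
CAPM benchmark = R_f + β(R_m − R_f) = 3.96% + 1.72 × 3.77% = 10.4444%
α = actual − benchmark = 6.57% − 10.4444% = -3.87%

-3.87%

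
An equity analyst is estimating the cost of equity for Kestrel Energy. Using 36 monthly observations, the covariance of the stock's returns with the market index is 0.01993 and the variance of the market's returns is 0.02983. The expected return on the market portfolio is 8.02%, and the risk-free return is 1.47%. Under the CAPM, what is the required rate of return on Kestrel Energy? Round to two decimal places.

β = Cov(R_i, R_m) / Var(R_m) = 0.01993 / 0.02983 = 0.6681
MRP = 8.02% − 1.47% = 6.55%
E(R) = R_f + β × MRP = 1.47% + 0.6681 × 6.55% = 5.85%

5.85%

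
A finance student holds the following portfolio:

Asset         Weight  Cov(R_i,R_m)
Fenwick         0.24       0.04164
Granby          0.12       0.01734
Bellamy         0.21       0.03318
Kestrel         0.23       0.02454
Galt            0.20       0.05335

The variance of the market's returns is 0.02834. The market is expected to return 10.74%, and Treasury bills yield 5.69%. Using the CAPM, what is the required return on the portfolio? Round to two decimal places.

11.99%

β_Fenwick = 0.04164 / 0.02834 = 1.4693
β_Granby = 0.01734 / 0.02834 = 0.6119
β_Bellamy = 0.03318 / 0.02834 = 1.1708
β_Kestrel = 0.02454 / 0.02834 = 0.8659
β_Galt = 0.05335 / 0.02834 = 1.8825
β_P = Σ w_i β_i = 0.24×1.4693 + 0.12×0.6119 + 0.21×1.1708 + 0.23×0.8659 + 0.20×1.8825 = 1.2476
MRP = 10.74% − 5.69% = 5.05%
E(R_P) = R_f + β_P × MRP = 5.69% + 1.2476 × 5.05% = 11.99%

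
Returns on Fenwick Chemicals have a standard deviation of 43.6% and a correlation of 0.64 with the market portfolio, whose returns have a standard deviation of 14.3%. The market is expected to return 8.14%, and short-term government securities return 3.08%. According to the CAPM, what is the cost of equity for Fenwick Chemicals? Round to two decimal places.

12.95%

β = ρ × σ_i / σ_m = 0.64 × 43.6% / 14.3% = 1.9513
MRP = 8.14% − 3.08% = 5.06%
E(R) = 3.08% + 1.9513 × 5.06% = 12.95%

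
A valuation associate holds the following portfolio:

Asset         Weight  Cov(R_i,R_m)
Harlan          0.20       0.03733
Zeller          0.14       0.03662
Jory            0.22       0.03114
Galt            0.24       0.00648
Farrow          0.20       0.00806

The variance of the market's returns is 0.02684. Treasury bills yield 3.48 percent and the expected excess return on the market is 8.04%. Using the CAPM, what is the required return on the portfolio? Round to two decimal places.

β_Harlan = 0.03733 / 0.02684 = 1.3908
β_Zeller = 0.03662 / 0.02684 = 1.3644
β_Jory = 0.03114 / 0.02684 = 1.1602
β_Galt = 0.00648 / 0.02684 = 0.2414
β_Farrow = 0.00806 / 0.02684 = 0.3003
β_P = Σ w_i β_i = 0.20×1.3908 + 0.14×1.3644 + 0.22×1.1602 + 0.24×0.2414 + 0.20×0.3003 = 0.8424
E(R_P) = R_f + β_P × MRP = 3.48% + 0.8424 × 8.04% = 10.25%

10.25%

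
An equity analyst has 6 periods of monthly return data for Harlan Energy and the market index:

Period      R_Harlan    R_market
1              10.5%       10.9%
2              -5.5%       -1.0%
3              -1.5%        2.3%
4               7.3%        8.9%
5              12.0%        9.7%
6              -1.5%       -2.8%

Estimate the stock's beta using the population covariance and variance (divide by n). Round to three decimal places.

Mean R_i = (10.5 − 5.5 − 1.5 + 7.3 + 12.0 − 1.5) / 6 = 3.5500%
Mean R_m = (10.9 − 1.0 + 2.3 + 8.9 + 9.7 − 2.8) / 6 = 4.6667%
Σ(R_i − R̄_i)(R_m − R̄_m) = 202.6700  ⇒  Cov = 202.6700 / 6 = 33.7783
Σ(R_m − R̄_m)² = 175.5733  ⇒  Var(R_m) = 175.5733 / 6 = 29.2622
β = Cov / Var(R_m) = 33.7783 / 29.2622 = 1.1543

1.154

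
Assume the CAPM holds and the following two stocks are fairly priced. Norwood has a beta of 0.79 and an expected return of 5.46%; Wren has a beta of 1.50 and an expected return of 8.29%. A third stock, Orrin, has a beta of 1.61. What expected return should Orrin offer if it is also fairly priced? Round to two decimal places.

8.73%

MRP (SML slope) = (8.29% − 5.46%) / (1.50 − 0.79) = 2.83% / 0.71 = 3.9859%
R_f (intercept) = 5.46% − 0.79 × 3.9859% = 2.3111%
E(R_Orrin) = R_f + β × MRP = 2.3111% + 1.61 × 3.9859% = 8.73%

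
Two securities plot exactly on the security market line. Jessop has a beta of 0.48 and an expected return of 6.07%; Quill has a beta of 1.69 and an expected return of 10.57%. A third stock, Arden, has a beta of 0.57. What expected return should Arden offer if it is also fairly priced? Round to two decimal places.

MRP (SML slope) = (10.57% − 6.07%) / (1.69 − 0.48) = 4.50% / 1.21 = 3.7190%
R_f (intercept) = 6.07% − 0.48 × 3.7190% = 4.2849%
E(R_Arden) = R_f + β × MRP = 4.2849% + 0.57 × 3.7190% = 6.40%

6.40%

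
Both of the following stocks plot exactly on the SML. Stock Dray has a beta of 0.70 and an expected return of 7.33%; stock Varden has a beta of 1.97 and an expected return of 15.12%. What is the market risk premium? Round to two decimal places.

Both satisfy E(R) = R_f + β·MRP, so the slope of the SML is
MRP = (15.12% − 7.33%) / (1.97 − 0.70) = 7.79% / 1.27 = 6.1339%

6.13%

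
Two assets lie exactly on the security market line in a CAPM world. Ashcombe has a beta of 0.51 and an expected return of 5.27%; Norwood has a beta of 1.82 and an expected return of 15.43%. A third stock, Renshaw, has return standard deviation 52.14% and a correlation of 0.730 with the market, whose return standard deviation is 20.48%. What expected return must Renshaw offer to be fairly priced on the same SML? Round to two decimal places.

15.73%

MRP = (15.43% − 5.27%) / (1.82 − 0.51) = 7.7557%
R_f = 5.27% − 0.51 × 7.7557% = 1.3146%
β_Renshaw = ρ·σ_i/σ_m = 0.730 × 52.14 / 20.48 = 1.8585
E(R_Renshaw) = R_f + β × MRP = 1.3146% + 1.8585 × 7.7557% = 15.73%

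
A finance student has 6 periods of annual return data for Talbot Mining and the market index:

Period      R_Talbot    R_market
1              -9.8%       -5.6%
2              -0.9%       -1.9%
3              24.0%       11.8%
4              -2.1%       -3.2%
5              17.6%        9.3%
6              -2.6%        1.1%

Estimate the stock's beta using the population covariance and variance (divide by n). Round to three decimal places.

Mean R_i = (-9.8 − 0.9 + 24.0 − 2.1 + 17.6 − 2.6) / 6 = 4.3667%
Mean R_m = (-5.6 − 1.9 + 11.8 − 3.2 + 9.3 + 1.1) / 6 = 1.9167%
Σ(R_i − R̄_i)(R_m − R̄_m) = 457.1133  ⇒  Cov = 457.1133 / 6 = 76.1856
Σ(R_m − R̄_m)² = 250.1083  ⇒  Var(R_m) = 250.1083 / 6 = 41.6847
β = Cov / Var(R_m) = 76.1856 / 41.6847 = 1.8277

1.828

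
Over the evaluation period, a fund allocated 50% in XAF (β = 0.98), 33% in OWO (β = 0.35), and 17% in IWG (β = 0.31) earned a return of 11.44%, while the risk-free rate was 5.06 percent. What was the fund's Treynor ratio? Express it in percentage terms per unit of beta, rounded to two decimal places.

9.69%

β_P = 0.50×0.98 + 0.33×0.35 + 0.17×0.31 = 0.6582
Treynor = (R_P − R_f) / β_P = (11.44% − 5.06%) / 0.6582 = 6.38% / 0.6582 = 9.69%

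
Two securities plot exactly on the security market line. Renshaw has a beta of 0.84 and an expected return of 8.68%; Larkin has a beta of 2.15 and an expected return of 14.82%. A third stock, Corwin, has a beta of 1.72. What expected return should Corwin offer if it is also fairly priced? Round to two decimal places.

12.80%

MRP (SML slope) = (14.82% − 8.68%) / (2.15 − 0.84) = 6.14% / 1.31 = 4.6870%
R_f (intercept) = 8.68% − 0.84 × 4.6870% = 4.7429%
E(R_Corwin) = R_f + β × MRP = 4.7429% + 1.72 × 4.6870% = 12.80%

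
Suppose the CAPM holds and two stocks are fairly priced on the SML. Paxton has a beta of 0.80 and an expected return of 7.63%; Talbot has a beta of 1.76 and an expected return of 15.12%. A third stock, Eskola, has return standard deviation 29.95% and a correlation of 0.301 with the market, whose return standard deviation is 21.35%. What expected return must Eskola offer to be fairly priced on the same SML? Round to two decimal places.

MRP = (15.12% − 7.63%) / (1.76 − 0.80) = 7.8021%
R_f = 7.63% − 0.80 × 7.8021% = 1.3883%
β_Eskola = ρ·σ_i/σ_m = 0.301 × 29.95 / 21.35 = 0.4222
E(R_Eskola) = R_f + β × MRP = 1.3883% + 0.4222 × 7.8021% = 4.68%

4.68%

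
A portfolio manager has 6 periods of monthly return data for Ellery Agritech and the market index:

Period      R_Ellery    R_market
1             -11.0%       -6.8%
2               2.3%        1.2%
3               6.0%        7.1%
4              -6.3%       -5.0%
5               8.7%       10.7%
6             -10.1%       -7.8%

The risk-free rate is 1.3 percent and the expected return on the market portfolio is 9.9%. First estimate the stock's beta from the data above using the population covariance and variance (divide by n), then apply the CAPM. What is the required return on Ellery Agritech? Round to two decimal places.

Mean R_i = (-11.0 + 2.3 + 6.0 − 6.3 + 8.7 − 10.1) / 6 = -1.7333%
Mean R_m = (-6.8 + 1.2 + 7.1 − 5.0 + 10.7 − 7.8) / 6 = -0.1000%
Σ(R_i − R̄_i)(R_m − R̄_m) = 322.4900  ⇒  Cov = 322.4900 / 6 = 53.7483
Σ(R_m − R̄_m)² = 298.3600  ⇒  Var(R_m) = 298.3600 / 6 = 49.7267
β = Cov / Var(R_m) = 53.7483 / 49.7267 = 1.0809
MRP = 9.9% − 1.3% = 8.60%
E(R) = R_f + β × MRP = 1.3% + 1.0809 × 8.6% = 10.60%

10.60%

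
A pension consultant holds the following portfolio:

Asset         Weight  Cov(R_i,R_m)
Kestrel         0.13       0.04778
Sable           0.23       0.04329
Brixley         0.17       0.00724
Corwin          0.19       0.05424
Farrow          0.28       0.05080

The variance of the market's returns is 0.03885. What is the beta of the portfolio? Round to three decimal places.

1.079

β_Kestrel = 0.04778 / 0.03885 = 1.2299
β_Sable = 0.04329 / 0.03885 = 1.1143
β_Brixley = 0.00724 / 0.03885 = 0.1864
β_Corwin = 0.05424 / 0.03885 = 1.3961
β_Farrow = 0.05080 / 0.03885 = 1.3076
β_P = Σ w_i β_i = 0.13×1.2299 + 0.23×1.1143 + 0.17×0.1864 + 0.19×1.3961 + 0.28×1.3076 = 1.0793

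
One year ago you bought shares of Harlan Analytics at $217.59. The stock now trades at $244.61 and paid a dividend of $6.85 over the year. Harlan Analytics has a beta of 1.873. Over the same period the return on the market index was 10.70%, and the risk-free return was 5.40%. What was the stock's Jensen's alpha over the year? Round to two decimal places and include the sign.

Realised HPR = (P1 + D1 − P0) / P0 = (244.61 + 6.85 − 217.59) / 217.59 = 33.87 / 217.59 = 15.5660%
MRP = 10.70% − 5.40% = 5.30%
CAPM required = R_f + β·MRP = 5.40% + 1.873 × 5.30% = 15.32690%
α = realised − required = 15.5660% − 15.32690% = +0.24%

+0.24%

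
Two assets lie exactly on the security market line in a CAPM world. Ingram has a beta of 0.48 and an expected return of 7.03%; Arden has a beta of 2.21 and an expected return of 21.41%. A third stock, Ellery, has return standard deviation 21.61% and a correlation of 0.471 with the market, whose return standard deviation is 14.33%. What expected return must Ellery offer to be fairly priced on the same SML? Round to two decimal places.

MRP = (21.41% − 7.03%) / (2.21 − 0.48) = 8.3121%
R_f = 7.03% − 0.48 × 8.3121% = 3.0402%
β_Ellery = ρ·σ_i/σ_m = 0.471 × 21.61 / 14.33 = 0.7103
E(R_Ellery) = R_f + β × MRP = 3.0402% + 0.7103 × 8.3121% = 8.94%

8.94%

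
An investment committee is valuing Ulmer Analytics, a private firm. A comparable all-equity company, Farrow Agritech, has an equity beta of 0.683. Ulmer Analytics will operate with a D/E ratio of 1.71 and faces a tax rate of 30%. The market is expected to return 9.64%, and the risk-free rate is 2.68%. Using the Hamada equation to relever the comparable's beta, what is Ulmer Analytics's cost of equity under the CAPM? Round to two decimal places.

13.12%

β_L = β_U × [1 + (1 − t)(D/E)] = 0.683 × [1 + (1 − 0.30) × 1.71]
    = 0.683 × [1 + 0.70 × 1.71] = 0.683 × 2.1970 = 1.5006
MRP = 9.64% − 2.68% = 6.96%
E(R) = R_f + β_L × MRP = 2.68% + 1.5006 × 6.96% = 13.12%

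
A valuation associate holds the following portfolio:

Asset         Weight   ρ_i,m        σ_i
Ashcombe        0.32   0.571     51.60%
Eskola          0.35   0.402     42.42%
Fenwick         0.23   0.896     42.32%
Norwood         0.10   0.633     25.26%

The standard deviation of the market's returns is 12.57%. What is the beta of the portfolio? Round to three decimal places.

β_Ashcombe = 0.571 × 51.60% / 12.57% = 2.3440
β_Eskola = 0.402 × 42.42% / 12.57% = 1.3566
β_Fenwick = 0.896 × 42.32% / 12.57% = 3.0166
β_Norwood = 0.633 × 25.26% / 12.57% = 1.2720
β_P = Σ w_i β_i = 0.32×2.3440 + 0.35×1.3566 + 0.23×3.0166 + 0.10×1.2720 = 2.0459

2.046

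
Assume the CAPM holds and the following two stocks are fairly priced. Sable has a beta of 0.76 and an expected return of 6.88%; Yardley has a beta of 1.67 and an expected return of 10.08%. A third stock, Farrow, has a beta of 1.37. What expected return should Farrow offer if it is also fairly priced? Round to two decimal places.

MRP (SML slope) = (10.08% − 6.88%) / (1.67 − 0.76) = 3.20% / 0.91 = 3.5165%
R_f (intercept) = 6.88% − 0.76 × 3.5165% = 4.2075%
E(R_Farrow) = R_f + β × MRP = 4.2075% + 1.37 × 3.5165% = 9.03%

9.03%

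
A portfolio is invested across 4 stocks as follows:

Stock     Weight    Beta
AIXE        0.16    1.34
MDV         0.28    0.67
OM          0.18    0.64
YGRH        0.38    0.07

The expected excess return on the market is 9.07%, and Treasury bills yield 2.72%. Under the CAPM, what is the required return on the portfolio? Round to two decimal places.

7.65%

β_P = Σ w_i β_i = 0.16×1.34 + 0.28×0.67 + 0.18×0.64 + 0.38×0.07 = 0.5438
E(R_P) = R_f + β_P × MRP = 2.72% + 0.5438 × 9.07% = 7.65%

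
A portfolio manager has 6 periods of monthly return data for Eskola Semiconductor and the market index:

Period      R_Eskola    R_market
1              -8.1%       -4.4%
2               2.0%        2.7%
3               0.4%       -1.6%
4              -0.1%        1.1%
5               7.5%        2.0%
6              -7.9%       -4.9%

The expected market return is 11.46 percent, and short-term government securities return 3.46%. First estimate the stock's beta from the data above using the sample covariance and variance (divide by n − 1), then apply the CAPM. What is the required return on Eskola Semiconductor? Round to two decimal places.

16.58%

Mean R_i = (-8.1 + 2.0 + 0.4 − 0.1 + 7.5 − 7.9) / 6 = -1.0333%
Mean R_m = (-4.4 + 2.7 − 1.6 + 1.1 + 2.0 − 4.9) / 6 = -0.8500%
Σ(R_i − R̄_i)(R_m − R̄_m) = 88.7300  ⇒  Cov = 88.7300 / 5 = 17.7460
Σ(R_m − R̄_m)² = 54.0950  ⇒  Var(R_m) = 54.0950 / 5 = 10.8190
β = Cov / Var(R_m) = 17.7460 / 10.8190 = 1.6403
MRP = 11.46% − 3.46% = 8.00%
E(R) = R_f + β × MRP = 3.46% + 1.6403 × 8.00% = 16.58%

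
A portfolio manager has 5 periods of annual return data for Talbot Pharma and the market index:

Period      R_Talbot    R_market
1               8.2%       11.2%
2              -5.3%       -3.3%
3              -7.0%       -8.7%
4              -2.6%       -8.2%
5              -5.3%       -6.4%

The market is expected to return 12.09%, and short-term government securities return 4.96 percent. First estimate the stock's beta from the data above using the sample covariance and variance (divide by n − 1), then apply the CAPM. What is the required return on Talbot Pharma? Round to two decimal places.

9.89%

Mean R_i = (8.2 − 5.3 − 7.0 − 2.6 − 5.3) / 5 = -2.4000%
Mean R_m = (11.2 − 3.3 − 8.7 − 8.2 − 6.4) / 5 = -3.0800%
Σ(R_i − R̄_i)(R_m − R̄_m) = 188.5100  ⇒  Cov = 188.5100 / 4 = 47.1275
Σ(R_m − R̄_m)² = 272.7880  ⇒  Var(R_m) = 272.7880 / 4 = 68.1970
β = Cov / Var(R_m) = 47.1275 / 68.1970 = 0.6910
MRP = 12.09% − 4.96% = 7.13%
E(R) = R_f + β × MRP = 4.96% + 0.6910 × 7.13% = 9.89%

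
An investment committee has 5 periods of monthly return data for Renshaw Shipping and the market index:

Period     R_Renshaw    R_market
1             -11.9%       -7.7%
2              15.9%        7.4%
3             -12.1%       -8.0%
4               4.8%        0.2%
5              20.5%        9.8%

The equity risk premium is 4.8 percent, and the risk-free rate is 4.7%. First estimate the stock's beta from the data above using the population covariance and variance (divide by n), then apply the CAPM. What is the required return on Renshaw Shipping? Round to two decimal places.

Mean R_i = (-11.9 + 15.9 − 12.1 + 4.8 + 20.5) / 5 = 3.4400%
Mean R_m = (-7.7 + 7.4 − 8.0 + 0.2 + 9.8) / 5 = 0.3400%
Σ(R_i − R̄_i)(R_m − R̄_m) = 502.1020  ⇒  Cov = 502.1020 / 5 = 100.4204
Σ(R_m − R̄_m)² = 273.5520  ⇒  Var(R_m) = 273.5520 / 5 = 54.7104
β = Cov / Var(R_m) = 100.4204 / 54.7104 = 1.8355
E(R) = R_f + β × MRP = 4.7% + 1.8355 × 4.8% = 13.51%

13.51%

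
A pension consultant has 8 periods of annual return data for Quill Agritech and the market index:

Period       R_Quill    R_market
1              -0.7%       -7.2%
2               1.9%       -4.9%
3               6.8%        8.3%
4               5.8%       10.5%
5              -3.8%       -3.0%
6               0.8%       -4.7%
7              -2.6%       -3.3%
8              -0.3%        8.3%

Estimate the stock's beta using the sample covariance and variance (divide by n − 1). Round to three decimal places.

0.338

Mean R_i = (-0.7 + 1.9 + 6.8 + 5.8 − 3.8 + 0.8 − 2.6 − 0.3) / 8 = 0.9875%
Mean R_m = (-7.2 − 4.9 + 8.3 + 10.5 − 3.0 − 4.7 − 3.3 + 8.3) / 8 = 0.5000%
Σ(R_i − R̄_i)(R_m − R̄_m) = 122.8500  ⇒  Cov = 122.8500 / 7 = 17.5500
Σ(R_m − R̄_m)² = 363.8600  ⇒  Var(R_m) = 363.8600 / 7 = 51.9800
β = Cov / Var(R_m) = 17.5500 / 51.9800 = 0.3376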